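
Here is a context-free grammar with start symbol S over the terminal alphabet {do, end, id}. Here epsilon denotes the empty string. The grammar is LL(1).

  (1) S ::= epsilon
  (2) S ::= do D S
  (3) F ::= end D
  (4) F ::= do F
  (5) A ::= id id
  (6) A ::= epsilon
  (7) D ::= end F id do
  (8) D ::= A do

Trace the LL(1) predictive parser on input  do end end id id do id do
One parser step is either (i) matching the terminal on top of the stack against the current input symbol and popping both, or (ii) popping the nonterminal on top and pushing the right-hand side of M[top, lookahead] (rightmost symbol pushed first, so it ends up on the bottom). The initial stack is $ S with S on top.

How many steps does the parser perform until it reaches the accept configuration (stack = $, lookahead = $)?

      Stack               Input                        Action
   1  $ S                 do end end id id do id do $  expand S ::= do D S
   2  $ S D do            do end end id id do id do $  match do
   3  $ S D               end end id id do id do $     expand D ::= end F id do
   4  $ S do id F end     end end id id do id do $     match end
   5  $ S do id F         end id id do id do $         expand F ::= end D
   6  $ S do id D end     end id id do id do $         match end
   7  $ S do id D         id id do id do $             expand D ::= A do
   8  $ S do id do A      id id do id do $             expand A ::= id id
   9  $ S do id do id id  id id do id do $             match id
  10  $ S do id do id     id do id do $                match id
  11  $ S do id do        do id do $                   match do
  12  $ S do id           id do $                      match id
  13  $ S do              do $                         match do
  14  $ S                 $                            expand S ::= epsilon
Accept reached after 14 steps.

14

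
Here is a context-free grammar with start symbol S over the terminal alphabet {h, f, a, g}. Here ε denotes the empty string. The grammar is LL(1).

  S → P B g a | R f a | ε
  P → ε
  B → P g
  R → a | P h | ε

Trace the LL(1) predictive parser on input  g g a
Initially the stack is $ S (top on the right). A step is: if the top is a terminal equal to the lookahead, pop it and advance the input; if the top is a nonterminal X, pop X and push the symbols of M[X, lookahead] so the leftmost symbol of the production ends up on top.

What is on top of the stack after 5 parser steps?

     Stack      Input    Action
  1  $ S        g g a $  expand S → P B g a
  2  $ a g B P  g g a $  expand P → ε
  3  $ a g B    g g a $  expand B → P g
  4  $ a g g P  g g a $  expand P → ε
  5  $ a g g    g g a $  match g
Stack after step 5: $ a g (top = g).

g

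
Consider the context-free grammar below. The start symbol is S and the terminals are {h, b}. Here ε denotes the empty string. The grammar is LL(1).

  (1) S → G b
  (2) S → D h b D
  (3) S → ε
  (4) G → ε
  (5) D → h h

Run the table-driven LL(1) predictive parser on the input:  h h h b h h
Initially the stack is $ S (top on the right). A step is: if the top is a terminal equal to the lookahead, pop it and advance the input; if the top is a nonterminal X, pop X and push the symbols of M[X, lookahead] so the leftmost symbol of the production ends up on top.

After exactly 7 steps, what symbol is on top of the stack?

step 1: stack=$ S  input=h h h b h h $  — expand S → D h b D
step 2: stack=$ D b h D  input=h h h b h h $  — expand D → h h
step 3: stack=$ D b h h h  input=h h h b h h $  — match h
step 4: stack=$ D b h h  input=h h b h h $  — match h
step 5: stack=$ D b h  input=h b h h $  — match h
step 6: stack=$ D b  input=b h h $  — match b
step 7: stack=$ D  input=h h $  — expand D → h h
Stack after step 7: $ h h (top = h).

h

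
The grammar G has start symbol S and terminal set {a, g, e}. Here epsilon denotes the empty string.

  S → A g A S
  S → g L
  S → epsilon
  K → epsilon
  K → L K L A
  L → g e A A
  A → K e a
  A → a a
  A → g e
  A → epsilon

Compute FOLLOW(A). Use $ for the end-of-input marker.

{$, a, e, g}

FIRST(L): from L→g e A A we get {g}. So FIRST(L) = {g}.
FIRST(K): from K→epsilon we get {epsilon}; from K→L K L A we get {g}. So FIRST(K) = {epsilon, g}.
FIRST(A): from A→K e a we get {e, g}; from A→a a we get {a}; from A→g e we get {g}; from A→epsilon we get {epsilon}. So FIRST(A) = {epsilon, a, e, g}.
FIRST(S): from S→A g A S we get {a, e, g}; from S→g L we get {g}; from S→epsilon we get {epsilon}. So FIRST(S) = {epsilon, a, e, g}.
FOLLOW(S) includes $ since S is the start symbol.
FOLLOW(S): in S→A g A S, the suffix after S is empty (adds nothing new). Thus FOLLOW(S) = {$}.
FOLLOW(K): in K→L K L A, K is followed by L A with FIRST {g}; in A→K e a, K is followed by e a with FIRST {e}. Thus FOLLOW(K) = {e, g}.
FOLLOW(L): in S→g L, the suffix after L is empty, so FOLLOW(L) ⊇ FOLLOW(S) = {$}; in K→L K L A (occurrence 1), L is followed by K L A with FIRST {g}; in K→L K L A (occurrence 2), L is followed by A with FIRST {epsilon, a, e, g}; in K→L K L A (occurrence 2), the suffix after L is nullable, so FOLLOW(L) ⊇ FOLLOW(K) = {e, g}. Thus FOLLOW(L) = {$, a, e, g}.
FOLLOW(A): in S→A g A S (occurrence 1), A is followed by g A S with FIRST {g}; in S→A g A S (occurrence 2), A is followed by S with FIRST {epsilon, a, e, g}; in S→A g A S (occurrence 2), the suffix after A is nullable, so FOLLOW(A) ⊇ FOLLOW(S) = {$}; in K→L K L A, the suffix after A is empty, so FOLLOW(A) ⊇ FOLLOW(K) = {e, g}; in L→g e A A (occurrence 1), A is followed by A with FIRST {epsilon, a, e, g}; in L→g e A A (occurrence 1), the suffix after A is nullable, so FOLLOW(A) ⊇ FOLLOW(L) = {$, a, e, g}; in L→g e A A (occurrence 2), the suffix after A is empty, so FOLLOW(A) ⊇ FOLLOW(L) = {$, a, e, g}. Thus FOLLOW(A) = {$, a, e, g}.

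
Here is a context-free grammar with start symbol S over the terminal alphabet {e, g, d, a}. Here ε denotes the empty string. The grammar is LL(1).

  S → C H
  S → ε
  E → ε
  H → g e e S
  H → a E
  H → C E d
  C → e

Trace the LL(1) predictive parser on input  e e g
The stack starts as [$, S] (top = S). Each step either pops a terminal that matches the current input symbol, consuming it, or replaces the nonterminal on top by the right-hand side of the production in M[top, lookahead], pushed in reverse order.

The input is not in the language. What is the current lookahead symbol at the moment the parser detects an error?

step 1: stack=$ S  input=e e g $  — expand S → C H
step 2: stack=$ H C  input=e e g $  — expand C → e
step 3: stack=$ H e  input=e e g $  — match e
step 4: stack=$ H  input=e g $  — expand H → C E d
step 5: stack=$ d E C  input=e g $  — expand C → e
step 6: stack=$ d E e  input=e g $  — match e
step 7: stack=$ d E  input=g $  — error: M[E, g] is empty

g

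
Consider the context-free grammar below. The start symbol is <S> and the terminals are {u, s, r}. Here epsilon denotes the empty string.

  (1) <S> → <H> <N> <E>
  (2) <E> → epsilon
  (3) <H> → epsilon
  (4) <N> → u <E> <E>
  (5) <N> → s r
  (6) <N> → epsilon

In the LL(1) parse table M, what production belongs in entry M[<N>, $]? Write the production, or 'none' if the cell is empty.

FIRST(<E>): from <E>→epsilon we get {epsilon}. So FIRST(<E>) = {epsilon}.
FIRST(<H>): from <H>→epsilon we get {epsilon}. So FIRST(<H>) = {epsilon}.
FIRST(<N>): from <N>→u <E> <E> we get {u}; from <N>→s r we get {s}; from <N>→epsilon we get {epsilon}. So FIRST(<N>) = {epsilon, s, u}.
FIRST(<S>): from <S>→<H> <N> <E> we get {epsilon, s, u}. So FIRST(<S>) = {epsilon, s, u}.
FOLLOW(<S>) includes $ since <S> is the start symbol.
FOLLOW(<S>): <S> appears on no right-hand side. Thus FOLLOW(<S>) = {$}.
FOLLOW(<N>): in <S>→<H> <N> <E>, <N> is followed by <E> with FIRST {epsilon}; in <S>→<H> <N> <E>, the suffix after <N> is nullable, so FOLLOW(<N>) ⊇ FOLLOW(<S>) = {$}. Thus FOLLOW(<N>) = {$}.
For <N> → u <E> <E>: FIRST(u <E> <E>) = {u}, so it goes in M[<N>, t] for t ∈ {u}.
For <N> → s r: FIRST(s r) = {s}, so it goes in M[<N>, t] for t ∈ {s}.
For <N> → epsilon: FIRST(epsilon) = {epsilon}, so it goes in M[<N>, t] for t ∈ {}; since epsilon ∈ FIRST, also for every t ∈ FOLLOW(<N>) = {$}.

<N> → epsilon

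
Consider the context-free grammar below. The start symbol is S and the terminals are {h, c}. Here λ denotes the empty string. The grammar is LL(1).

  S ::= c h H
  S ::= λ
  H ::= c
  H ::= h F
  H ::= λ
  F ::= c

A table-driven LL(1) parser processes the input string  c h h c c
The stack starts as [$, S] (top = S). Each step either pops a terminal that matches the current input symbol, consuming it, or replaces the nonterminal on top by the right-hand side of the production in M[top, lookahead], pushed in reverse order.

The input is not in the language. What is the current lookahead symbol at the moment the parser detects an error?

step 1: stack=$ S  input=c h h c c $  — expand S ::= c h H
step 2: stack=$ H h c  input=c h h c c $  — match c
step 3: stack=$ H h  input=h h c c $  — match h
step 4: stack=$ H  input=h c c $  — expand H ::= h F
step 5: stack=$ F h  input=h c c $  — match h
step 6: stack=$ F  input=c c $  — expand F ::= c
step 7: stack=$ c  input=c c $  — match c
step 8: stack=$  input=c $  — error: stack empty but input remains

c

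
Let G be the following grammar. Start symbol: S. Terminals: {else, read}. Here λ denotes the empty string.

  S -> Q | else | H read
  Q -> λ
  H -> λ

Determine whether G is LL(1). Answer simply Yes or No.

FIRST(S) = {λ, else, read}
FIRST(Q) = {λ}
FIRST(H) = {λ}
FOLLOW(S) = {$}
FOLLOW(Q) = {$}
FOLLOW(H) = {read}
Each cell of M receives at most one production.

Yes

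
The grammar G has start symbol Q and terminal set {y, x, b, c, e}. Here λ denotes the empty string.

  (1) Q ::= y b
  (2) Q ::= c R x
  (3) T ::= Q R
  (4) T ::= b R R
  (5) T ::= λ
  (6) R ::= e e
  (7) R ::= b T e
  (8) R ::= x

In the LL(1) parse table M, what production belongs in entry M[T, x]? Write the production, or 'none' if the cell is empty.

none

FIRST(Q) = {c, y}
FIRST(R) = {b, e, x}
FIRST(T) = {λ, b, c, y}  (via Q R)
FOLLOW(Q) includes $ since Q is the start symbol.
FOLLOW(T): in R::=b T e, T is followed by e with FIRST {e}. Thus FOLLOW(T) = {e}.
For T ::= Q R: FIRST(Q R) = {c, y}, so it goes in M[T, t] for t ∈ {c, y}.
For T ::= b R R: FIRST(b R R) = {b}, so it goes in M[T, t] for t ∈ {b}.
For T ::= λ: FIRST(λ) = {λ}, so it goes in M[T, t] for t ∈ {}; since λ ∈ FIRST, also for every t ∈ FOLLOW(T) = {e}.
None of these place a production in M[T, x].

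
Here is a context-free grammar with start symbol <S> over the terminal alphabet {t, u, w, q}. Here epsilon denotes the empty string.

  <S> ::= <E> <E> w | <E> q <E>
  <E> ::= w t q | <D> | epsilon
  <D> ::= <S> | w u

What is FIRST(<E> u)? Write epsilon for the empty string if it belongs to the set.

{q, u, w}

FIRST(<S>) = {q, w}  (via <E> <E> w, <E> q <E>)
FIRST(<D>) = {q, w}  (via <S>)
FIRST(<E>) = {epsilon, q, w}  (via <D>)
FIRST(<E> u): take FIRST of each symbol in turn, carrying on past any symbol whose FIRST contains epsilon; result {q, u, w}.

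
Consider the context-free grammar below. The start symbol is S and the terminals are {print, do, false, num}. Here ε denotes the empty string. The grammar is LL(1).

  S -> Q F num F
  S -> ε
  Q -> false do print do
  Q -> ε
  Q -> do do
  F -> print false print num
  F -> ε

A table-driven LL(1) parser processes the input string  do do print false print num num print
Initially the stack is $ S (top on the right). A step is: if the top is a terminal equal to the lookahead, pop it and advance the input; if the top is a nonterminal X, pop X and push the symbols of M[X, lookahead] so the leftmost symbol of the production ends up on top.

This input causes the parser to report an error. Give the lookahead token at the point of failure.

      Stack                          Input                                    Action
   1  $ S                            do do print false print num num print $  expand S -> Q F num F
   2  $ F num F Q                    do do print false print num num print $  expand Q -> do do
   3  $ F num F do do                do do print false print num num print $  match do
   4  $ F num F do                   do print false print num num print $     match do
   5  $ F num F                      print false print num num print $        expand F -> print false print num
   6  $ F num num print false print  print false print num num print $        match print
   7  $ F num num print false        false print num num print $              match false
   8  $ F num num print              print num num print $                    match print
   9  $ F num num                    num num print $                          match num
  10  $ F num                        num print $                              match num
  11  $ F                            print $                                  expand F -> print false print num
  12  $ num print false print        print $                                  match print
  13  $ num print false              $                                        error: top is terminal false but lookahead is $

$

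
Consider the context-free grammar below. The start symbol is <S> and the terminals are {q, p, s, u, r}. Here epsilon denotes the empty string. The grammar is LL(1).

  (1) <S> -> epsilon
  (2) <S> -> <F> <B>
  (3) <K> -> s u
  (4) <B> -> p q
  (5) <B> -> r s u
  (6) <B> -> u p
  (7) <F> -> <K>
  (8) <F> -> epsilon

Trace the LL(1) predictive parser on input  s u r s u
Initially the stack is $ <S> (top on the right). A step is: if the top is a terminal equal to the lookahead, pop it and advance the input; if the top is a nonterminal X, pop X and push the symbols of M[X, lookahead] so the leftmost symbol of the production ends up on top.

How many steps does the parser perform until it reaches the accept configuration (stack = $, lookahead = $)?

9

step 1: stack=$ <S>  input=s u r s u $  — expand <S> -> <F> <B>
step 2: stack=$ <B> <F>  input=s u r s u $  — expand <F> -> <K>
step 3: stack=$ <B> <K>  input=s u r s u $  — expand <K> -> s u
step 4: stack=$ <B> u s  input=s u r s u $  — match s
step 5: stack=$ <B> u  input=u r s u $  — match u
step 6: stack=$ <B>  input=r s u $  — expand <B> -> r s u
step 7: stack=$ u s r  input=r s u $  — match r
step 8: stack=$ u s  input=s u $  — match s
step 9: stack=$ u  input=u $  — match u
Accept reached after 9 steps.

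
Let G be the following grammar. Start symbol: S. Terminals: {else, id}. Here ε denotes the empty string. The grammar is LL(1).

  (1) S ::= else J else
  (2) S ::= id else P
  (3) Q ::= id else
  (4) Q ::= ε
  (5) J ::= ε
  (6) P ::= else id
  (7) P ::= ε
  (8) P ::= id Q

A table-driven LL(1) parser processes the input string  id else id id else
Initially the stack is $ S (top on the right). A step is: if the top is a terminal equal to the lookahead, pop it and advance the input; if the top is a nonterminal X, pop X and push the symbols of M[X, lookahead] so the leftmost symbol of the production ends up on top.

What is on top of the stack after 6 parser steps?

id

step 1: stack=$ S  input=id else id id else $  — expand S ::= id else P
step 2: stack=$ P else id  input=id else id id else $  — match id
step 3: stack=$ P else  input=else id id else $  — match else
step 4: stack=$ P  input=id id else $  — expand P ::= id Q
step 5: stack=$ Q id  input=id id else $  — match id
step 6: stack=$ Q  input=id else $  — expand Q ::= id else
Stack after step 6: $ else id (top = id).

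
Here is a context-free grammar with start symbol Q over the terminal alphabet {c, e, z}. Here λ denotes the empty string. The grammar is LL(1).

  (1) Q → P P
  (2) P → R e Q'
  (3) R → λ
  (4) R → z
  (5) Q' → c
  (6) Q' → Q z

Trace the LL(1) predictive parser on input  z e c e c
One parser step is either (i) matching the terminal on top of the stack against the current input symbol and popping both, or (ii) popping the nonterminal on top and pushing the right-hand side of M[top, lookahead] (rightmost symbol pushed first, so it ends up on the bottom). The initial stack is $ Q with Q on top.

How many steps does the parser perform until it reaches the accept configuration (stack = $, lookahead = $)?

step 1: stack=$ Q  input=z e c e c $  — expand Q → P P
step 2: stack=$ P P  input=z e c e c $  — expand P → R e Q'
step 3: stack=$ P Q' e R  input=z e c e c $  — expand R → z
step 4: stack=$ P Q' e z  input=z e c e c $  — match z
step 5: stack=$ P Q' e  input=e c e c $  — match e
step 6: stack=$ P Q'  input=c e c $  — expand Q' → c
step 7: stack=$ P c  input=c e c $  — match c
step 8: stack=$ P  input=e c $  — expand P → R e Q'
step 9: stack=$ Q' e R  input=e c $  — expand R → λ
step 10: stack=$ Q' e  input=e c $  — match e
step 11: stack=$ Q'  input=c $  — expand Q' → c
step 12: stack=$ c  input=c $  — match c
Accept reached after 12 steps.

12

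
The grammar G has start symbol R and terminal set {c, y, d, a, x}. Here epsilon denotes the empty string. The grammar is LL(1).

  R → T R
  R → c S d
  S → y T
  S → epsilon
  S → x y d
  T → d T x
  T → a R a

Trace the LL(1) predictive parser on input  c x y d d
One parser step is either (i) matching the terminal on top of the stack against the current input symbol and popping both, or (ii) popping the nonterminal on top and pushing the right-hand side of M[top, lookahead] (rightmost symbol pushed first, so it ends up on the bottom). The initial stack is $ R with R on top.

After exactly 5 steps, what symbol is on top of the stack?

     Stack      Input        Action
  1  $ R        c x y d d $  expand R → c S d
  2  $ d S c    c x y d d $  match c
  3  $ d S      x y d d $    expand S → x y d
  4  $ d d y x  x y d d $    match x
  5  $ d d y    y d d $      match y
Stack after step 5: $ d d (top = d).

d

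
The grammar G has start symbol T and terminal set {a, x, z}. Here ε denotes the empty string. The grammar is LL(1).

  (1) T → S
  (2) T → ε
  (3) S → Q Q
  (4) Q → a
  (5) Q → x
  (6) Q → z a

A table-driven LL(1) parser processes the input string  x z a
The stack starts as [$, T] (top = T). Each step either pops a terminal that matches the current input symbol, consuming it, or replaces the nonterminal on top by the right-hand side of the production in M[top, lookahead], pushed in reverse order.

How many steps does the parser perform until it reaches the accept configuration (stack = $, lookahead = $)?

step 1: stack=$ T  input=x z a $  — expand T → S
step 2: stack=$ S  input=x z a $  — expand S → Q Q
step 3: stack=$ Q Q  input=x z a $  — expand Q → x
step 4: stack=$ Q x  input=x z a $  — match x
step 5: stack=$ Q  input=z a $  — expand Q → z a
step 6: stack=$ a z  input=z a $  — match z
step 7: stack=$ a  input=a $  — match a
Accept reached after 7 steps.

7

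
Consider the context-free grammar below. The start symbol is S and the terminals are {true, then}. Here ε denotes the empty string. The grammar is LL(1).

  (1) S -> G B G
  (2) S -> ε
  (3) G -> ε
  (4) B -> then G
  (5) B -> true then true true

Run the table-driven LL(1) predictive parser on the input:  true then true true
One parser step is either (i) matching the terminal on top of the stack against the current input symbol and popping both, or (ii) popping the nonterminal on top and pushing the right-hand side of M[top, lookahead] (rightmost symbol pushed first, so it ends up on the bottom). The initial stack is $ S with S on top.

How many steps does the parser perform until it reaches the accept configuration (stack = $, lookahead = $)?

8

step 1: stack=$ S  input=true then true true $  — expand S -> G B G
step 2: stack=$ G B G  input=true then true true $  — expand G -> ε
step 3: stack=$ G B  input=true then true true $  — expand B -> true then true true
step 4: stack=$ G true true then true  input=true then true true $  — match true
step 5: stack=$ G true true then  input=then true true $  — match then
step 6: stack=$ G true true  input=true true $  — match true
step 7: stack=$ G true  input=true $  — match true
step 8: stack=$ G  input=$  — expand G -> ε
Accept reached after 8 steps.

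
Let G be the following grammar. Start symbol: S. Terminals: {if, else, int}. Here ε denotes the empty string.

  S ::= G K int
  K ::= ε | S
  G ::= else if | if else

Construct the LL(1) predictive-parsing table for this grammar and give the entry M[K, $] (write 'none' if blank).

FIRST(G) = {else, if}
FIRST(S) = {else, if}  (via G K int)
FIRST(K) = {ε, else, if}  (via S)
FOLLOW(S) includes $ since S is the start symbol.
FOLLOW(K): in S::=G K int, K is followed by int with FIRST {int}. Thus FOLLOW(K) = {int}.
For K ::= ε: FIRST(ε) = {ε}, so it goes in M[K, t] for t ∈ {}; since ε ∈ FIRST, also for every t ∈ FOLLOW(K) = {int}.
For K ::= S: FIRST(S) = {else, if}, so it goes in M[K, t] for t ∈ {else, if}.
None of these place a production in M[K, $].

none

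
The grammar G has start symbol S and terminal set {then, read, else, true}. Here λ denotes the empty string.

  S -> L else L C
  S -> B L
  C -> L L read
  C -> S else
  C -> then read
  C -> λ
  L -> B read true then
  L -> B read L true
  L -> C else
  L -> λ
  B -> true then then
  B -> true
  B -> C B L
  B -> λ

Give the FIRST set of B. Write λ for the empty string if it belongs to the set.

FIRST(S): from S->L else L C we get {else, read, then, true}; from S->B L we get {λ, else, read, then, true}. So FIRST(S) = {λ, else, read, then, true}.
FIRST(C): from C->L L read we get {else, read, then, true}; from C->S else we get {else, read, then, true}; from C->then read we get {then}; from C->λ we get {λ}. So FIRST(C) = {λ, else, read, then, true}.
FIRST(L): from L->B read true then we get {else, read, then, true}; from L->B read L true we get {else, read, then, true}; from L->C else we get {else, read, then, true}; from L->λ we get {λ}. So FIRST(L) = {λ, else, read, then, true}.
FIRST(B): from B->true then then we get {true}; from B->true we get {true}; from B->C B L we get {λ, else, read, then, true}; from B->λ we get {λ}. So FIRST(B) = {λ, else, read, then, true}.

{λ, else, read, then, true}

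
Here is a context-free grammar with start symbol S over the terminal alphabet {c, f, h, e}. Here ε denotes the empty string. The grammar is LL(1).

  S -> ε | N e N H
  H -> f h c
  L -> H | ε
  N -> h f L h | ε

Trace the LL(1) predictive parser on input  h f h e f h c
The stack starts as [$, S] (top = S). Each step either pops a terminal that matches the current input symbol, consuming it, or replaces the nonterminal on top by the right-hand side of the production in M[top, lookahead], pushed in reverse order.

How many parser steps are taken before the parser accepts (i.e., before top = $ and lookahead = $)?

      Stack            Input            Action
   1  $ S              h f h e f h c $  expand S -> N e N H
   2  $ H N e N        h f h e f h c $  expand N -> h f L h
   3  $ H N e h L f h  h f h e f h c $  match h
   4  $ H N e h L f    f h e f h c $    match f
   5  $ H N e h L      h e f h c $      expand L -> ε
   6  $ H N e h        h e f h c $      match h
   7  $ H N e          e f h c $        match e
   8  $ H N            f h c $          expand N -> ε
   9  $ H              f h c $          expand H -> f h c
  10  $ c h f          f h c $          match f
  11  $ c h            h c $            match h
  12  $ c              c $              match c
Accept reached after 12 steps.

12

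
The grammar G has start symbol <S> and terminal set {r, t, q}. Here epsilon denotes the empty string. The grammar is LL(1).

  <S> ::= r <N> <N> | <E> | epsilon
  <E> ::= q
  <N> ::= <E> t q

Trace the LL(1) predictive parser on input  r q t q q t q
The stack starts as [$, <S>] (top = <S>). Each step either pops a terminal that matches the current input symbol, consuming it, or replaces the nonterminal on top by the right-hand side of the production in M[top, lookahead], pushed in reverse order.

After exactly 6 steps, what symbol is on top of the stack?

step 1: stack=$ <S>  input=r q t q q t q $  — expand <S> ::= r <N> <N>
step 2: stack=$ <N> <N> r  input=r q t q q t q $  — match r
step 3: stack=$ <N> <N>  input=q t q q t q $  — expand <N> ::= <E> t q
step 4: stack=$ <N> q t <E>  input=q t q q t q $  — expand <E> ::= q
step 5: stack=$ <N> q t q  input=q t q q t q $  — match q
step 6: stack=$ <N> q t  input=t q q t q $  — match t
Stack after step 6: $ <N> q (top = q).

q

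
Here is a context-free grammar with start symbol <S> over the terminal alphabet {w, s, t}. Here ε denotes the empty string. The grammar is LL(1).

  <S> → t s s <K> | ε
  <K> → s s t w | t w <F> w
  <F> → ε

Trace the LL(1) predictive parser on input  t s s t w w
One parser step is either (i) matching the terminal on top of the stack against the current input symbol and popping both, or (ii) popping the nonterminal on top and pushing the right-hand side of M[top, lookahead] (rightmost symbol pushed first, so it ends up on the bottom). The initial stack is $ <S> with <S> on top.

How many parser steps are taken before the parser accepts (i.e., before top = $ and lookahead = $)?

9

     Stack        Input          Action
  1  $ <S>        t s s t w w $  expand <S> → t s s <K>
  2  $ <K> s s t  t s s t w w $  match t
  3  $ <K> s s    s s t w w $    match s
  4  $ <K> s      s t w w $      match s
  5  $ <K>        t w w $        expand <K> → t w <F> w
  6  $ w <F> w t  t w w $        match t
  7  $ w <F> w    w w $          match w
  8  $ w <F>      w $            expand <F> → ε
  9  $ w          w $            match w
Accept reached after 9 steps.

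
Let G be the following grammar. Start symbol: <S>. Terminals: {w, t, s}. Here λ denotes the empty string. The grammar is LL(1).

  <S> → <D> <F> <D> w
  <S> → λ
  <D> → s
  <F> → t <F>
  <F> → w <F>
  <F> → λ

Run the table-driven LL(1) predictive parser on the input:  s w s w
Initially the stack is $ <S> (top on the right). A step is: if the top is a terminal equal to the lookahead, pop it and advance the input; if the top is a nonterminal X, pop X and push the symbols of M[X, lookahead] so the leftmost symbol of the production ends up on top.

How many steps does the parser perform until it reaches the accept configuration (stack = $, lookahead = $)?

step 1: stack=$ <S>  input=s w s w $  — expand <S> → <D> <F> <D> w
step 2: stack=$ w <D> <F> <D>  input=s w s w $  — expand <D> → s
step 3: stack=$ w <D> <F> s  input=s w s w $  — match s
step 4: stack=$ w <D> <F>  input=w s w $  — expand <F> → w <F>
step 5: stack=$ w <D> <F> w  input=w s w $  — match w
step 6: stack=$ w <D> <F>  input=s w $  — expand <F> → λ
step 7: stack=$ w <D>  input=s w $  — expand <D> → s
step 8: stack=$ w s  input=s w $  — match s
step 9: stack=$ w  input=w $  — match w
Accept reached after 9 steps.

9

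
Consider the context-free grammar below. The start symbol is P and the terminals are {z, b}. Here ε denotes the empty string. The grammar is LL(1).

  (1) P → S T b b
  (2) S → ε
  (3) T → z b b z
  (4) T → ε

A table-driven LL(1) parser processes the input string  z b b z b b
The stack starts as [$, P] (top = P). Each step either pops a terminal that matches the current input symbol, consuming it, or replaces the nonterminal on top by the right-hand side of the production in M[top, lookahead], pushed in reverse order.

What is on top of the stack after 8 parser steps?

step 1: stack=$ P  input=z b b z b b $  — expand P → S T b b
step 2: stack=$ b b T S  input=z b b z b b $  — expand S → ε
step 3: stack=$ b b T  input=z b b z b b $  — expand T → z b b z
step 4: stack=$ b b z b b z  input=z b b z b b $  — match z
step 5: stack=$ b b z b b  input=b b z b b $  — match b
step 6: stack=$ b b z b  input=b z b b $  — match b
step 7: stack=$ b b z  input=z b b $  — match z
step 8: stack=$ b b  input=b b $  — match b
Stack after step 8: $ b (top = b).

b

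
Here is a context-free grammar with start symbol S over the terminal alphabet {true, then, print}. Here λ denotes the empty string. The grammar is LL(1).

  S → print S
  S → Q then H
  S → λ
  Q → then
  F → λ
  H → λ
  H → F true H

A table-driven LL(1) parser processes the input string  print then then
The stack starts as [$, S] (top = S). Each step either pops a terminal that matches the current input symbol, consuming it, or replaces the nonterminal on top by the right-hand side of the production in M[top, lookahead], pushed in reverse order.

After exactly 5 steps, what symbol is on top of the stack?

then

step 1: stack=$ S  input=print then then $  — expand S → print S
step 2: stack=$ S print  input=print then then $  — match print
step 3: stack=$ S  input=then then $  — expand S → Q then H
step 4: stack=$ H then Q  input=then then $  — expand Q → then
step 5: stack=$ H then then  input=then then $  — match then
Stack after step 5: $ H then (top = then).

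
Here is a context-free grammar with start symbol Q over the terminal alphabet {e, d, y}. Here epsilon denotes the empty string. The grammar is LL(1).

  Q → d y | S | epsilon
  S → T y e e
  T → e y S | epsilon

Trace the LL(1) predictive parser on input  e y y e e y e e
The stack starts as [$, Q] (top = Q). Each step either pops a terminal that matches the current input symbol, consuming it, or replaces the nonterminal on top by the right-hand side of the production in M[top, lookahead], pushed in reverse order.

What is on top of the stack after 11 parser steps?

      Stack            Input              Action
   1  $ Q              e y y e e y e e $  expand Q → S
   2  $ S              e y y e e y e e $  expand S → T y e e
   3  $ e e y T        e y y e e y e e $  expand T → e y S
   4  $ e e y S y e    e y y e e y e e $  match e
   5  $ e e y S y      y y e e y e e $    match y
   6  $ e e y S        y e e y e e $      expand S → T y e e
   7  $ e e y e e y T  y e e y e e $      expand T → epsilon
   8  $ e e y e e y    y e e y e e $      match y
   9  $ e e y e e      e e y e e $        match e
  10  $ e e y e        e y e e $          match e
  11  $ e e y          y e e $            match y
Stack after step 11: $ e e (top = e).

e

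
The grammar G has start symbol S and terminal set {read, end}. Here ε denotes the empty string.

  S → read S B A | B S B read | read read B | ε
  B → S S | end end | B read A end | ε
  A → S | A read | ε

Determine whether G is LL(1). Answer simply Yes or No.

FIRST(S) = {ε, end, read}
FIRST(B) = {ε, end, read}
FIRST(A) = {ε, end, read}
FOLLOW(S) = {$, end, read}
FOLLOW(B) = {$, end, read}
FOLLOW(A) = {$, end, read}
Cell M[A, $] receives both A → S and A → ε — the grammar is not LL(1).

No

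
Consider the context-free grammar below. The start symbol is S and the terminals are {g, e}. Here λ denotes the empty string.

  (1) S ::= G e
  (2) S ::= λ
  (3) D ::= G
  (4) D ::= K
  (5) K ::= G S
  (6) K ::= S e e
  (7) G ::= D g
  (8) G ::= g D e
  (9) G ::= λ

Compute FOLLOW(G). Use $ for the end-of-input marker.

FIRST(S) = {λ, e, g}  (via G e)
FIRST(D) = {λ, e, g}  (via G, K)
FIRST(G) = {λ, e, g}  (via D g)
FIRST(K) = {λ, e, g}  (via G S, S e e)
FOLLOW(S) includes $ since S is the start symbol.
FOLLOW(D): in G::=D g, D is followed by g with FIRST {g}; in G::=g D e, D is followed by e with FIRST {e}. Thus FOLLOW(D) = {e, g}.
FOLLOW(K): in D::=K, the suffix after K is empty, so FOLLOW(K) ⊇ FOLLOW(D) = {e, g}. Thus FOLLOW(K) = {e, g}.
FOLLOW(S): in K::=G S, the suffix after S is empty, so FOLLOW(S) ⊇ FOLLOW(K) = {e, g}; in K::=S e e, S is followed by e e with FIRST {e}. Thus FOLLOW(S) = {$, e, g}.
FOLLOW(G): in S::=G e, G is followed by e with FIRST {e}; in D::=G, the suffix after G is empty, so FOLLOW(G) ⊇ FOLLOW(D) = {e, g}; in K::=G S, G is followed by S with FIRST {λ, e, g}; in K::=G S, the suffix after G is nullable, so FOLLOW(G) ⊇ FOLLOW(K) = {e, g}. Thus FOLLOW(G) = {e, g}.

{e, g}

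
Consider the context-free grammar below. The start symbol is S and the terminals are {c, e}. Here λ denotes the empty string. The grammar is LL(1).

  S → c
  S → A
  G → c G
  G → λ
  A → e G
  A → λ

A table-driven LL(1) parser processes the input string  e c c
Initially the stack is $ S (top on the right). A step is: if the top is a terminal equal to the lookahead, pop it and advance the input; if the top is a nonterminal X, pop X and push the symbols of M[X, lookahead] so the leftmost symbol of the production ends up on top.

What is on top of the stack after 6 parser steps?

c

step 1: stack=$ S  input=e c c $  — expand S → A
step 2: stack=$ A  input=e c c $  — expand A → e G
step 3: stack=$ G e  input=e c c $  — match e
step 4: stack=$ G  input=c c $  — expand G → c G
step 5: stack=$ G c  input=c c $  — match c
step 6: stack=$ G  input=c $  — expand G → c G
Stack after step 6: $ G c (top = c).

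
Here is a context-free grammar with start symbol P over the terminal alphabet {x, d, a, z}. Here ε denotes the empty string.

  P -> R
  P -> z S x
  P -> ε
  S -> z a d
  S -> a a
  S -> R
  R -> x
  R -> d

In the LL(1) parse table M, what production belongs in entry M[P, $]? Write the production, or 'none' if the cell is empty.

FIRST(R): from R->x we get {x}; from R->d we get {d}. So FIRST(R) = {d, x}.
FIRST(P): from P->R we get {d, x}; from P->z S x we get {z}; from P->ε we get {ε}. So FIRST(P) = {ε, d, x, z}.
FIRST(S): from S->z a d we get {z}; from S->a a we get {a}; from S->R we get {d, x}. So FIRST(S) = {a, d, x, z}.
FOLLOW(P) includes $ since P is the start symbol.
FOLLOW(P): P appears on no right-hand side. Thus FOLLOW(P) = {$}.
For P -> R: FIRST(R) = {d, x}, so it goes in M[P, t] for t ∈ {d, x}.
For P -> z S x: FIRST(z S x) = {z}, so it goes in M[P, t] for t ∈ {z}.
For P -> ε: FIRST(ε) = {ε}, so it goes in M[P, t] for t ∈ {}; since ε ∈ FIRST, also for every t ∈ FOLLOW(P) = {$}.

P -> ε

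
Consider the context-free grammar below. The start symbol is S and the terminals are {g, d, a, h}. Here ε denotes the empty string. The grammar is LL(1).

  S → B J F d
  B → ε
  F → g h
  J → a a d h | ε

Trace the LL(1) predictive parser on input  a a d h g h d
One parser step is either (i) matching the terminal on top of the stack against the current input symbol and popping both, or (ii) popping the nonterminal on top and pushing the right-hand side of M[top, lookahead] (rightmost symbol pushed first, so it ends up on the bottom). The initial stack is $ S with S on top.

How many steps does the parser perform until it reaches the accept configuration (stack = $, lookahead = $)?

11

      Stack          Input            Action
   1  $ S            a a d h g h d $  expand S → B J F d
   2  $ d F J B      a a d h g h d $  expand B → ε
   3  $ d F J        a a d h g h d $  expand J → a a d h
   4  $ d F h d a a  a a d h g h d $  match a
   5  $ d F h d a    a d h g h d $    match a
   6  $ d F h d      d h g h d $      match d
   7  $ d F h        h g h d $        match h
   8  $ d F          g h d $          expand F → g h
   9  $ d h g        g h d $          match g
  10  $ d h          h d $            match h
  11  $ d            d $              match d
Accept reached after 11 steps.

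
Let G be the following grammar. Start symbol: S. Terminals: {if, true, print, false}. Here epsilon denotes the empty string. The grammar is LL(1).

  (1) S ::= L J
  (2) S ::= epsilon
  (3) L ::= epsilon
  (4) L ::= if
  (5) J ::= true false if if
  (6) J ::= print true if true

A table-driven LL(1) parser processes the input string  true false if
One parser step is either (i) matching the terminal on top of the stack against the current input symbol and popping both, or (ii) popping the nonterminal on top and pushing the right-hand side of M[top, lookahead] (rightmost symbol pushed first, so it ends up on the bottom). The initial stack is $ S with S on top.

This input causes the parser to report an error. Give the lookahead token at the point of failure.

$

step 1: stack=$ S  input=true false if $  — expand S ::= L J
step 2: stack=$ J L  input=true false if $  — expand L ::= epsilon
step 3: stack=$ J  input=true false if $  — expand J ::= true false if if
step 4: stack=$ if if false true  input=true false if $  — match true
step 5: stack=$ if if false  input=false if $  — match false
step 6: stack=$ if if  input=if $  — match if
step 7: stack=$ if  input=$  — error: top is terminal if but lookahead is $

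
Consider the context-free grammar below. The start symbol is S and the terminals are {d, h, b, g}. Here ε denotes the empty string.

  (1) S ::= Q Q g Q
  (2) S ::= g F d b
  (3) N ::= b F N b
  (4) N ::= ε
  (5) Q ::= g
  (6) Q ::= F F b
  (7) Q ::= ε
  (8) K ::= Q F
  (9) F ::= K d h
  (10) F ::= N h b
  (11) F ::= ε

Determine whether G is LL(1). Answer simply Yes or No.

FIRST(S) = {b, d, g, h}
FIRST(N) = {ε, b}
FIRST(Q) = {ε, b, d, g, h}
FIRST(K) = {ε, b, d, g, h}
FIRST(F) = {ε, b, d, g, h}
FOLLOW(S) = {$}
FOLLOW(N) = {b, h}
FOLLOW(Q) = {$, b, d, g, h}
FOLLOW(K) = {d}
FOLLOW(F) = {b, d, g, h}
Cell M[F, b] receives both F ::= K d h and F ::= N h b and F ::= ε — the grammar is not LL(1).

No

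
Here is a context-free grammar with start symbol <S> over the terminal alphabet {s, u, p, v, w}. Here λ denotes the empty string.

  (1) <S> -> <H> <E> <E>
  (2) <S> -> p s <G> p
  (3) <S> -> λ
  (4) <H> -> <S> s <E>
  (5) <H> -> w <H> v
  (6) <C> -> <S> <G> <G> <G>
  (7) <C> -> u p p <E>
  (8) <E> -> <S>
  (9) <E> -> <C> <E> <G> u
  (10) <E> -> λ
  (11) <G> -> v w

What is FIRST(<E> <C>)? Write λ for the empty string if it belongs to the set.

FIRST(<G>): from <G>->v w we get {v}. So FIRST(<G>) = {v}.
FIRST(<S>): from <S>-><H> <E> <E> we get {p, s, w}; from <S>->p s <G> p we get {p}; from <S>->λ we get {λ}. So FIRST(<S>) = {λ, p, s, w}.
FIRST(<H>): from <H>-><S> s <E> we get {p, s, w}; from <H>->w <H> v we get {w}. So FIRST(<H>) = {p, s, w}.
FIRST(<C>): from <C>-><S> <G> <G> <G> we get {p, s, v, w}; from <C>->u p p <E> we get {u}. So FIRST(<C>) = {p, s, u, v, w}.
FIRST(<E>): from <E>-><S> we get {λ, p, s, w}; from <E>-><C> <E> <G> u we get {p, s, u, v, w}; from <E>->λ we get {λ}. So FIRST(<E>) = {λ, p, s, u, v, w}.
FIRST(<E> <C>): take FIRST of each symbol in turn, carrying on past any symbol whose FIRST contains λ; result {p, s, u, v, w}.

{p, s, u, v, w}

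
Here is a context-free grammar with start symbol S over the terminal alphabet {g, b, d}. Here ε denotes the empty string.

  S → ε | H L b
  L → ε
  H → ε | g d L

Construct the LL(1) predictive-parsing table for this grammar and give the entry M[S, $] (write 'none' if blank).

FIRST(L): from L→ε we get {ε}. So FIRST(L) = {ε}.
FIRST(H): from H→ε we get {ε}; from H→g d L we get {g}. So FIRST(H) = {ε, g}.
FIRST(S): from S→ε we get {ε}; from S→H L b we get {b, g}. So FIRST(S) = {ε, b, g}.
FOLLOW(S) includes $ since S is the start symbol.
FOLLOW(S): S appears on no right-hand side. Thus FOLLOW(S) = {$}.
For S → ε: FIRST(ε) = {ε}, so it goes in M[S, t] for t ∈ {}; since ε ∈ FIRST, also for every t ∈ FOLLOW(S) = {$}.
For S → H L b: FIRST(H L b) = {b, g}, so it goes in M[S, t] for t ∈ {b, g}.

S → ε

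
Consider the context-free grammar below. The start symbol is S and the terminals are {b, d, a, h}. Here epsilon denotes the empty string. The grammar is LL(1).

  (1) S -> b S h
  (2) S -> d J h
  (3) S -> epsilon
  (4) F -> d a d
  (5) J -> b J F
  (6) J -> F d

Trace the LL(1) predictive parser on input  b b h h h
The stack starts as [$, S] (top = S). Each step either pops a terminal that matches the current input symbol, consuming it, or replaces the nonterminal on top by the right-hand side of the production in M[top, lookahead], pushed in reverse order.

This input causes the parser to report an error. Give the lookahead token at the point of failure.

     Stack      Input        Action
  1  $ S        b b h h h $  expand S -> b S h
  2  $ h S b    b b h h h $  match b
  3  $ h S      b h h h $    expand S -> b S h
  4  $ h h S b  b h h h $    match b
  5  $ h h S    h h h $      expand S -> epsilon
  6  $ h h      h h h $      match h
  7  $ h        h h $        match h
  8  $          h $          error: stack empty but input remains

h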